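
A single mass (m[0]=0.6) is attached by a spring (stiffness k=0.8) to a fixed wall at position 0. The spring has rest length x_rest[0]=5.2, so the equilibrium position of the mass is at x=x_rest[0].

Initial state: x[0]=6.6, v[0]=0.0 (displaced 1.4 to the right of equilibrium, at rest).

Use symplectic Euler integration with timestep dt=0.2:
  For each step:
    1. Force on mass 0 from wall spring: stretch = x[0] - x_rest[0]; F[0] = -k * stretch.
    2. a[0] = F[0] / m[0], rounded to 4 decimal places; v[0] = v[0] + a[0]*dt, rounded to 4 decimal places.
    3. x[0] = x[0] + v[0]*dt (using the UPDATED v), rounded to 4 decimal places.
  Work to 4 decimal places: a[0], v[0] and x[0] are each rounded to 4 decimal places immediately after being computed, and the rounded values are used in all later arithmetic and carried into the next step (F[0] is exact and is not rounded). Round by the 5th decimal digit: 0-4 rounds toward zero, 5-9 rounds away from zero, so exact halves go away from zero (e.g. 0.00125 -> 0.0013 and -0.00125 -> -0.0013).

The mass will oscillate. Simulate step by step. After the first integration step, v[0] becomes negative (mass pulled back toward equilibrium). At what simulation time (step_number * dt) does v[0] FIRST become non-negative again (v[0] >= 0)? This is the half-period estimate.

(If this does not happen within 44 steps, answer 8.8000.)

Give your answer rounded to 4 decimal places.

Step 0: x=[6.6000] v=[0.0000]
Step 1: x=[6.5253] v=[-0.3733]
Step 2: x=[6.3800] v=[-0.7267]
Step 3: x=[6.1717] v=[-1.0414]
Step 4: x=[5.9116] v=[-1.3005]
Step 5: x=[5.6135] v=[-1.4903]
Step 6: x=[5.2934] v=[-1.6006]
Step 7: x=[4.9683] v=[-1.6255]
Step 8: x=[4.6556] v=[-1.5637]
Step 9: x=[4.3719] v=[-1.4185]
Step 10: x=[4.1324] v=[-1.1977]
Step 11: x=[3.9498] v=[-0.9130]
Step 12: x=[3.8339] v=[-0.5796]
Step 13: x=[3.7908] v=[-0.2153]
Step 14: x=[3.8229] v=[0.1605]
First v>=0 after going negative at step 14, time=2.8000

Answer: 2.8000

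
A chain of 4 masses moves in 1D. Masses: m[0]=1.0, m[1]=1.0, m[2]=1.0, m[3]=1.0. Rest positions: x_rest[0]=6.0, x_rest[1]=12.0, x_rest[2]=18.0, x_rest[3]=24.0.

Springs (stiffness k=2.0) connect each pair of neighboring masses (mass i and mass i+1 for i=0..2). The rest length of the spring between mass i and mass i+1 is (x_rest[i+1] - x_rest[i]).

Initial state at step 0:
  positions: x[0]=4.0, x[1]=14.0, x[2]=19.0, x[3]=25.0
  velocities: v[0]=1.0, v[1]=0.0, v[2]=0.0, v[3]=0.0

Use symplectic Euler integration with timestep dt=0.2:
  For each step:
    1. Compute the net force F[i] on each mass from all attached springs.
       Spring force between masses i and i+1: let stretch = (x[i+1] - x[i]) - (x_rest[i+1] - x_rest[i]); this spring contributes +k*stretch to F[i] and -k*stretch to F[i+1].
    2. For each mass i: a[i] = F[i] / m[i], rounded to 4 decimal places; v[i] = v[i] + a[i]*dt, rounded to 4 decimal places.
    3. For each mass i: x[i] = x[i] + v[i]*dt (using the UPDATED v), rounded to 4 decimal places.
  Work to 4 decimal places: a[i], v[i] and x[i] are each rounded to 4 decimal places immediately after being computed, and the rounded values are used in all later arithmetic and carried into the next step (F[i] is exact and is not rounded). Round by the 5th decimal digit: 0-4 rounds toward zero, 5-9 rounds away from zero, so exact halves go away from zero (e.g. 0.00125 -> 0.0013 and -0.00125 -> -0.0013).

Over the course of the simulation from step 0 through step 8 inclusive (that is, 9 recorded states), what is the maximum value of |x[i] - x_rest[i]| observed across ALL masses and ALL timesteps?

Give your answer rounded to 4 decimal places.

Answer: 2.6252

Derivation:
Step 0: x=[4.0000 14.0000 19.0000 25.0000] v=[1.0000 0.0000 0.0000 0.0000]
Step 1: x=[4.5200 13.6000 19.0800 25.0000] v=[2.6000 -2.0000 0.4000 0.0000]
Step 2: x=[5.2864 12.9120 19.1952 25.0064] v=[3.8320 -3.4400 0.5760 0.0320]
Step 3: x=[6.1828 12.1166 19.2726 25.0279] v=[4.4822 -3.9770 0.3872 0.1075]
Step 4: x=[7.0739 11.4190 19.2380 25.0690] v=[4.4557 -3.4881 -0.1731 0.2054]
Step 5: x=[7.8326 10.9993 19.0443 25.1236] v=[3.7937 -2.0985 -0.9683 0.2730]
Step 6: x=[8.3647 10.9699 18.6934 25.1719] v=[2.6604 -0.1472 -1.7546 0.2413]
Step 7: x=[8.6252 11.3499 18.2429 25.1819] v=[1.3025 1.9001 -2.2526 0.0499]
Step 8: x=[8.6237 12.0634 17.7961 25.1168] v=[-0.0076 3.5674 -2.2342 -0.3257]
Max displacement = 2.6252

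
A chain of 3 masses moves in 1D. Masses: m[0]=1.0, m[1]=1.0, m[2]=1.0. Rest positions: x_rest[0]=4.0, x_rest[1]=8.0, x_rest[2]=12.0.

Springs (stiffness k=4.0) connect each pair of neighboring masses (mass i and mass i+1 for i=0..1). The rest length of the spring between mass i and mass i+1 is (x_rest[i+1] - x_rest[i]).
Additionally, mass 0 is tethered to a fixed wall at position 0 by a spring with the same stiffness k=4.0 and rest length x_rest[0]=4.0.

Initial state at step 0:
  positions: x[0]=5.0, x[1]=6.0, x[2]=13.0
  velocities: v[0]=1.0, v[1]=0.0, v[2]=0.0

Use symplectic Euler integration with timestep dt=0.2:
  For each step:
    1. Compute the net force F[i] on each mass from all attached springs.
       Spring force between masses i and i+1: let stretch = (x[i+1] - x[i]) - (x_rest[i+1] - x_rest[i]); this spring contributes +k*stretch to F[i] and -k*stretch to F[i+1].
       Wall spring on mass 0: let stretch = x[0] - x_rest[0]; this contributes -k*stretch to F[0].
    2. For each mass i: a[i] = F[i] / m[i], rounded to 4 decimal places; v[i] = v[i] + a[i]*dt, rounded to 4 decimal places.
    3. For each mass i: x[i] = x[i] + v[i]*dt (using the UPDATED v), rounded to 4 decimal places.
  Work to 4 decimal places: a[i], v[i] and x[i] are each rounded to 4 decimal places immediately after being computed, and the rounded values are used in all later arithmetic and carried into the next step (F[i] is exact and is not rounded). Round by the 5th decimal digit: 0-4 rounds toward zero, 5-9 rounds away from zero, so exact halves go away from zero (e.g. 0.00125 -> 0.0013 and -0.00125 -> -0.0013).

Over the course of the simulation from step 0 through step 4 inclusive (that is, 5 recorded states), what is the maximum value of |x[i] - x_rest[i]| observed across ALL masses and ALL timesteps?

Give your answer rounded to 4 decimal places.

Answer: 2.1325

Derivation:
Step 0: x=[5.0000 6.0000 13.0000] v=[1.0000 0.0000 0.0000]
Step 1: x=[4.5600 6.9600 12.5200] v=[-2.2000 4.8000 -2.4000]
Step 2: x=[3.7744 8.4256 11.7904] v=[-3.9280 7.3280 -3.6480]
Step 3: x=[3.1291 9.6854 11.1624] v=[-3.2266 6.2989 -3.1398]
Step 4: x=[3.0321 10.1325 10.9381] v=[-0.4848 2.2355 -1.1214]
Max displacement = 2.1325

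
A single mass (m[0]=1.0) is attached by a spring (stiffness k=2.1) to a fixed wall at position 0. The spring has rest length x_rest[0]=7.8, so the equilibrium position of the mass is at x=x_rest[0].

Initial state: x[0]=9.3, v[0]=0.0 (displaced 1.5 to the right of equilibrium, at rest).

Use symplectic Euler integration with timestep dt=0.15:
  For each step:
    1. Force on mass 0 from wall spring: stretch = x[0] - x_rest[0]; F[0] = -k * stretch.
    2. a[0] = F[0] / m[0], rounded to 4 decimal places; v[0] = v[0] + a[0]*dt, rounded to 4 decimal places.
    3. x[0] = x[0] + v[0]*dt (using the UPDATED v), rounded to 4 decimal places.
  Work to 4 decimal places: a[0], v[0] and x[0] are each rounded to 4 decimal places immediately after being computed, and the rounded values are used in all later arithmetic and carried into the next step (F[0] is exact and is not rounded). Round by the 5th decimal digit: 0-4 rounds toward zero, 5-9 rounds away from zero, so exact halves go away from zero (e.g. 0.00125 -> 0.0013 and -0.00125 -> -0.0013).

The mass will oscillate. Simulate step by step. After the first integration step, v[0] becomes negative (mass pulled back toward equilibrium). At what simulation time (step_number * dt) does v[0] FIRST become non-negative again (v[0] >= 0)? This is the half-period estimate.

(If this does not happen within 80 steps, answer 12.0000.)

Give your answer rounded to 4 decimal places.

Answer: 2.2500

Derivation:
Step 0: x=[9.3000] v=[0.0000]
Step 1: x=[9.2291] v=[-0.4725]
Step 2: x=[9.0907] v=[-0.9227]
Step 3: x=[8.8913] v=[-1.3293]
Step 4: x=[8.6403] v=[-1.6731]
Step 5: x=[8.3496] v=[-1.9378]
Step 6: x=[8.0330] v=[-2.1109]
Step 7: x=[7.7054] v=[-2.1843]
Step 8: x=[7.3822] v=[-2.1545]
Step 9: x=[7.0788] v=[-2.0229]
Step 10: x=[6.8094] v=[-1.7957]
Step 11: x=[6.5868] v=[-1.4837]
Step 12: x=[6.4216] v=[-1.1015]
Step 13: x=[6.3215] v=[-0.6673]
Step 14: x=[6.2913] v=[-0.2016]
Step 15: x=[6.3323] v=[0.2736]
First v>=0 after going negative at step 15, time=2.2500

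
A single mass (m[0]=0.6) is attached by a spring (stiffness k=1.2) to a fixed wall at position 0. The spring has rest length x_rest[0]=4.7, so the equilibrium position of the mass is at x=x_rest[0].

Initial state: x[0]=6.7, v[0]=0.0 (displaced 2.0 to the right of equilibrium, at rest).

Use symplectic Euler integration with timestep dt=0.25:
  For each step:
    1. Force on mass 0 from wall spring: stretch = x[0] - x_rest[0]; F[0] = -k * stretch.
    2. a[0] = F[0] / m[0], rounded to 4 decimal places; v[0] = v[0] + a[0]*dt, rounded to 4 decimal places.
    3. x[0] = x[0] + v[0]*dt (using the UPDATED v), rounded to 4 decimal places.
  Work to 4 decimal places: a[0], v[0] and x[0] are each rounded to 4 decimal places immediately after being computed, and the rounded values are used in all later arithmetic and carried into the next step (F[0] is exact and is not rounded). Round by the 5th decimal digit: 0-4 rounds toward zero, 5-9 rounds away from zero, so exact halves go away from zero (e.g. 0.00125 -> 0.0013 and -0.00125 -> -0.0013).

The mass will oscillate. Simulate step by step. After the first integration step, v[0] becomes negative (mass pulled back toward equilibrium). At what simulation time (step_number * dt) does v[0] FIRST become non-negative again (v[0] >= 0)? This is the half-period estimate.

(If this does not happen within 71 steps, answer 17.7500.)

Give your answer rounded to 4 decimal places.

Step 0: x=[6.7000] v=[0.0000]
Step 1: x=[6.4500] v=[-1.0000]
Step 2: x=[5.9813] v=[-1.8750]
Step 3: x=[5.3524] v=[-2.5157]
Step 4: x=[4.6419] v=[-2.8419]
Step 5: x=[3.9387] v=[-2.8129]
Step 6: x=[3.3306] v=[-2.4323]
Step 7: x=[2.8937] v=[-1.7476]
Step 8: x=[2.6826] v=[-0.8445]
Step 9: x=[2.7237] v=[0.1642]
First v>=0 after going negative at step 9, time=2.2500

Answer: 2.2500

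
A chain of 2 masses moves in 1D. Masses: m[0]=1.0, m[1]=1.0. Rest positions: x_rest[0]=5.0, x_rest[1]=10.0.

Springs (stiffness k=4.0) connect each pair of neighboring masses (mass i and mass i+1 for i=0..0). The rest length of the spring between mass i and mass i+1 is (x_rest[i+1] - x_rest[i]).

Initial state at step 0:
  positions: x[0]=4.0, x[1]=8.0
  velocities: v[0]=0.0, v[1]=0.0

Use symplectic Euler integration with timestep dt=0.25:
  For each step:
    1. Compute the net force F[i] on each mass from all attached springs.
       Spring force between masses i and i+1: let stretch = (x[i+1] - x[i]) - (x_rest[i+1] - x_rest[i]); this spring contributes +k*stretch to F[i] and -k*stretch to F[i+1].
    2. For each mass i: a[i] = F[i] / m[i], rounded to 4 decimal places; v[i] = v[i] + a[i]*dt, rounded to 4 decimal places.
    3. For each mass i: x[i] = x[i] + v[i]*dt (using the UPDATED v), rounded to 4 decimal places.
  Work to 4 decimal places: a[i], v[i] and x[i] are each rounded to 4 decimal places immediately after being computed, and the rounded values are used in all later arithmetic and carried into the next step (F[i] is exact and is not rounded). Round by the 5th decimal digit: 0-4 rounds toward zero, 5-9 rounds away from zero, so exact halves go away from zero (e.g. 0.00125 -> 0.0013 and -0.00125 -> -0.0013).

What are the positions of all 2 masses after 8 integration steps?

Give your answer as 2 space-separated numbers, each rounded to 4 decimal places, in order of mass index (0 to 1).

Answer: 4.0294 7.9709

Derivation:
Step 0: x=[4.0000 8.0000] v=[0.0000 0.0000]
Step 1: x=[3.7500 8.2500] v=[-1.0000 1.0000]
Step 2: x=[3.3750 8.6250] v=[-1.5000 1.5000]
Step 3: x=[3.0625 8.9375] v=[-1.2500 1.2500]
Step 4: x=[2.9688 9.0313] v=[-0.3750 0.3750]
Step 5: x=[3.1407 8.8594] v=[0.6875 -0.6875]
Step 6: x=[3.4923 8.5079] v=[1.4062 -1.4062]
Step 7: x=[3.8478 8.1525] v=[1.4218 -1.4218]
Step 8: x=[4.0294 7.9709] v=[0.7265 -0.7265]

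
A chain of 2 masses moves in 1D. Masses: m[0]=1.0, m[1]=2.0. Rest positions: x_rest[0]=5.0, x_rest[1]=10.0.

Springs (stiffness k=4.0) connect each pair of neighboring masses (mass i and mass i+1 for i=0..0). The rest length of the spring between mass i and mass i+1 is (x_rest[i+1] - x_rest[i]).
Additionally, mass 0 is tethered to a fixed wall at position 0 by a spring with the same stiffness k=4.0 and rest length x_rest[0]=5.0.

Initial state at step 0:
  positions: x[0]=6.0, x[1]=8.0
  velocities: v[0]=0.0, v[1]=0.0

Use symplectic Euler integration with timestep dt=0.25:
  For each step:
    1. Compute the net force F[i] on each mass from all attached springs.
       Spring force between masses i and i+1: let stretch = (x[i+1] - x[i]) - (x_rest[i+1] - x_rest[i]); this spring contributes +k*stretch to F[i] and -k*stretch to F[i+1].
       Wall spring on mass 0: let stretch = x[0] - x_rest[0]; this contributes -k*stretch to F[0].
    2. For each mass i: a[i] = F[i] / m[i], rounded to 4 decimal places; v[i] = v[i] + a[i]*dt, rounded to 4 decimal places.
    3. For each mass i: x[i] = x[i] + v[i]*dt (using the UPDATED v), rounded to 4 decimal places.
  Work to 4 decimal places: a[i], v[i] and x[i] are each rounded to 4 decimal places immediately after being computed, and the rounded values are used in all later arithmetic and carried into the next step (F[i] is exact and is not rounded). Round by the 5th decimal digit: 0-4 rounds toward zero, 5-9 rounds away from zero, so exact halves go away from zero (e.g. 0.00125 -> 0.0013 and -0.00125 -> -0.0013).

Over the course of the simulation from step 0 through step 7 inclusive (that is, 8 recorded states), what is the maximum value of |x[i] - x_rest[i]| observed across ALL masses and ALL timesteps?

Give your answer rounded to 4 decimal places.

Answer: 2.3711

Derivation:
Step 0: x=[6.0000 8.0000] v=[0.0000 0.0000]
Step 1: x=[5.0000 8.3750] v=[-4.0000 1.5000]
Step 2: x=[3.5938 8.9531] v=[-5.6250 2.3125]
Step 3: x=[2.6289 9.4863] v=[-3.8595 2.1329]
Step 4: x=[2.7212 9.7874] v=[0.3690 1.2042]
Step 5: x=[3.8997 9.8302] v=[4.7140 0.1711]
Step 6: x=[5.5859 9.7567] v=[6.7448 -0.2942]
Step 7: x=[6.9183 9.7868] v=[5.3297 0.1204]
Max displacement = 2.3711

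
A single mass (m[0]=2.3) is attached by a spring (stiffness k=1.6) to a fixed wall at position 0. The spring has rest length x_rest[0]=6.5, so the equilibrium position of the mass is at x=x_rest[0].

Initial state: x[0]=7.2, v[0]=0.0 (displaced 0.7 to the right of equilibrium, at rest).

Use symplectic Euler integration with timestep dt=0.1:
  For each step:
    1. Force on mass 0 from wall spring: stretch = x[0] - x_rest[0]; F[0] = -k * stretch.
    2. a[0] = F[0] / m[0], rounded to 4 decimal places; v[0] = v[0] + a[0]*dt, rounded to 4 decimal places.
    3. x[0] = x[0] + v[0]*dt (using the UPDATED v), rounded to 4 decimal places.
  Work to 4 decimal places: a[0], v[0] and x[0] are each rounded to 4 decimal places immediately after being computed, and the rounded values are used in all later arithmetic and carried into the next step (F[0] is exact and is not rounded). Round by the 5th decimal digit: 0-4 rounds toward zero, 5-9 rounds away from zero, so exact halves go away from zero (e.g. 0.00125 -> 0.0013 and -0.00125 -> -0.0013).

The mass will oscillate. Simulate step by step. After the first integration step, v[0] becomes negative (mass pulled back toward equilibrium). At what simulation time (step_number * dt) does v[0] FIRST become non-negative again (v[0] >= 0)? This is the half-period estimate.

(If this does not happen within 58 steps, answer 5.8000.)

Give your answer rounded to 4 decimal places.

Answer: 3.8000

Derivation:
Step 0: x=[7.2000] v=[0.0000]
Step 1: x=[7.1951] v=[-0.0487]
Step 2: x=[7.1854] v=[-0.0971]
Step 3: x=[7.1709] v=[-0.1448]
Step 4: x=[7.1518] v=[-0.1915]
Step 5: x=[7.1281] v=[-0.2368]
Step 6: x=[7.1001] v=[-0.2805]
Step 7: x=[7.0679] v=[-0.3223]
Step 8: x=[7.0317] v=[-0.3618]
Step 9: x=[6.9918] v=[-0.3988]
Step 10: x=[6.9485] v=[-0.4330]
Step 11: x=[6.9021] v=[-0.4642]
Step 12: x=[6.8529] v=[-0.4922]
Step 13: x=[6.8012] v=[-0.5168]
Step 14: x=[6.7474] v=[-0.5378]
Step 15: x=[6.6919] v=[-0.5550]
Step 16: x=[6.6351] v=[-0.5684]
Step 17: x=[6.5773] v=[-0.5778]
Step 18: x=[6.5190] v=[-0.5832]
Step 19: x=[6.4606] v=[-0.5845]
Step 20: x=[6.4024] v=[-0.5818]
Step 21: x=[6.3449] v=[-0.5750]
Step 22: x=[6.2885] v=[-0.5642]
Step 23: x=[6.2336] v=[-0.5495]
Step 24: x=[6.1805] v=[-0.5310]
Step 25: x=[6.1296] v=[-0.5088]
Step 26: x=[6.0813] v=[-0.4830]
Step 27: x=[6.0359] v=[-0.4539]
Step 28: x=[5.9937] v=[-0.4216]
Step 29: x=[5.9551] v=[-0.3864]
Step 30: x=[5.9203] v=[-0.3485]
Step 31: x=[5.8895] v=[-0.3082]
Step 32: x=[5.8629] v=[-0.2657]
Step 33: x=[5.8408] v=[-0.2214]
Step 34: x=[5.8233] v=[-0.1755]
Step 35: x=[5.8105] v=[-0.1284]
Step 36: x=[5.8025] v=[-0.0804]
Step 37: x=[5.7993] v=[-0.0319]
Step 38: x=[5.8010] v=[0.0168]
First v>=0 after going negative at step 38, time=3.8000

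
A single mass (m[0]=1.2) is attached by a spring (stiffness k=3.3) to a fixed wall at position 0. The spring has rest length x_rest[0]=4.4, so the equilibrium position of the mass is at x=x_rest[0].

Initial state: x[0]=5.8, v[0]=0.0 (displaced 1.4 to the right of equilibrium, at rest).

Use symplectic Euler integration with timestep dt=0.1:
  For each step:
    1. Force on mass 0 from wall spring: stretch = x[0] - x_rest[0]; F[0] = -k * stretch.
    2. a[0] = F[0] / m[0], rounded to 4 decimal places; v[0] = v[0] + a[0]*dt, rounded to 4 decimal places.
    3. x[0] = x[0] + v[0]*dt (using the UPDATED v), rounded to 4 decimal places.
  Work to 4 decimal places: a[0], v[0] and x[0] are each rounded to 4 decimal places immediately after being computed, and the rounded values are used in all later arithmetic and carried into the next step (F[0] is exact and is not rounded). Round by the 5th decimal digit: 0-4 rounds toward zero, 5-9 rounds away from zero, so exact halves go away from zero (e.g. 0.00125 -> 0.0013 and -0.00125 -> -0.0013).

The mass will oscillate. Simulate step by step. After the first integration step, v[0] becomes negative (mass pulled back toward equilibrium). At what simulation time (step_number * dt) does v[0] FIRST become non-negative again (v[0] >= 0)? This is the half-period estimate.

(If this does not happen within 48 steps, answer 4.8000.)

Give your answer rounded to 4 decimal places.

Step 0: x=[5.8000] v=[0.0000]
Step 1: x=[5.7615] v=[-0.3850]
Step 2: x=[5.6856] v=[-0.7594]
Step 3: x=[5.5743] v=[-1.1129]
Step 4: x=[5.4307] v=[-1.4358]
Step 5: x=[5.2588] v=[-1.7192]
Step 6: x=[5.0633] v=[-1.9554]
Step 7: x=[4.8495] v=[-2.1378]
Step 8: x=[4.6234] v=[-2.2614]
Step 9: x=[4.3911] v=[-2.3228]
Step 10: x=[4.1591] v=[-2.3204]
Step 11: x=[3.9337] v=[-2.2542]
Step 12: x=[3.7211] v=[-2.1260]
Step 13: x=[3.5272] v=[-1.9393]
Step 14: x=[3.3573] v=[-1.6993]
Step 15: x=[3.2160] v=[-1.4126]
Step 16: x=[3.1073] v=[-1.0870]
Step 17: x=[3.0342] v=[-0.7315]
Step 18: x=[2.9986] v=[-0.3559]
Step 19: x=[3.0016] v=[0.0295]
First v>=0 after going negative at step 19, time=1.9000

Answer: 1.9000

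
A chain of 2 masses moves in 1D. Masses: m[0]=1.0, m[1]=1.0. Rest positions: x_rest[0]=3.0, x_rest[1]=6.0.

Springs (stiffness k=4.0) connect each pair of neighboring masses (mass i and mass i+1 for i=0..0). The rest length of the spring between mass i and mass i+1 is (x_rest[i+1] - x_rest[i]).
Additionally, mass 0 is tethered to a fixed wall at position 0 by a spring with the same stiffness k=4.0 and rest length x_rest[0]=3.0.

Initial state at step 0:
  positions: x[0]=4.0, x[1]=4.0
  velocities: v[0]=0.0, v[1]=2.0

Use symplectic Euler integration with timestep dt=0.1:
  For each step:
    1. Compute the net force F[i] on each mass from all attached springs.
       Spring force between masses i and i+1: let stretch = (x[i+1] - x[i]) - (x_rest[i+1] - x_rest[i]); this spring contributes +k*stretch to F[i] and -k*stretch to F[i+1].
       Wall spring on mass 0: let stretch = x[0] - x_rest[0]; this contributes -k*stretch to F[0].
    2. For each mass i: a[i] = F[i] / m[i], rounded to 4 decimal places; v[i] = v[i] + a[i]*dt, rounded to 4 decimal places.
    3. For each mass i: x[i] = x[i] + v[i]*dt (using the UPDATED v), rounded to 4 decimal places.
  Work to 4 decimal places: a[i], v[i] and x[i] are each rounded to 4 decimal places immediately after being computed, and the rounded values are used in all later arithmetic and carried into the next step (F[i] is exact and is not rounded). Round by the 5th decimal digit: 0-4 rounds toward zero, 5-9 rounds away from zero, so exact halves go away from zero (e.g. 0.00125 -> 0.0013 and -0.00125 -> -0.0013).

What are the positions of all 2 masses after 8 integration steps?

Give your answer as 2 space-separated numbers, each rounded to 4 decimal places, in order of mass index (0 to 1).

Step 0: x=[4.0000 4.0000] v=[0.0000 2.0000]
Step 1: x=[3.8400 4.3200] v=[-1.6000 3.2000]
Step 2: x=[3.5456 4.7408] v=[-2.9440 4.2080]
Step 3: x=[3.1572 5.2338] v=[-3.8842 4.9299]
Step 4: x=[2.7256 5.7637] v=[-4.3164 5.2993]
Step 5: x=[2.3065 6.2921] v=[-4.1914 5.2841]
Step 6: x=[1.9545 6.7811] v=[-3.5198 4.8899]
Step 7: x=[1.7174 7.1970] v=[-2.3710 4.1593]
Step 8: x=[1.6308 7.5138] v=[-0.8661 3.1675]

Answer: 1.6308 7.5138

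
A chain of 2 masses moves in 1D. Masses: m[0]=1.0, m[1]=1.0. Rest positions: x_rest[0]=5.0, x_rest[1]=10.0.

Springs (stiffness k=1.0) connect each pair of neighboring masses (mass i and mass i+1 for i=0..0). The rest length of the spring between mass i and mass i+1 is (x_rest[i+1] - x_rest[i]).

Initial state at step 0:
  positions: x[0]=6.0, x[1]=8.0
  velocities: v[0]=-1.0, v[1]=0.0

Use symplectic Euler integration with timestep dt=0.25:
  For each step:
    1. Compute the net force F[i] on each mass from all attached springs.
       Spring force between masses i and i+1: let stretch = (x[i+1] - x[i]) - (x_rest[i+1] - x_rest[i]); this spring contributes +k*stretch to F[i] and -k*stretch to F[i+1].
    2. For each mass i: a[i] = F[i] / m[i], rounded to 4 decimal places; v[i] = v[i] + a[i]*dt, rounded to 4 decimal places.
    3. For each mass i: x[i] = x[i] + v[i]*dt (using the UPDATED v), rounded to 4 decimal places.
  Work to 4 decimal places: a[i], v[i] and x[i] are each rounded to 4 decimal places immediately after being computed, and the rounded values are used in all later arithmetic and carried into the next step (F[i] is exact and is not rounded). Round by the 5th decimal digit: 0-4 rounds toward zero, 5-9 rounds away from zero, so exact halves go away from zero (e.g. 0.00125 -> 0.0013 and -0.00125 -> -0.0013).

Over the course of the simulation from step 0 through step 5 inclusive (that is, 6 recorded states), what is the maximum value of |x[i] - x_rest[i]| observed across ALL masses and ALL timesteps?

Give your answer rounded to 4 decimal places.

Answer: 2.0476

Derivation:
Step 0: x=[6.0000 8.0000] v=[-1.0000 0.0000]
Step 1: x=[5.5625 8.1875] v=[-1.7500 0.7500]
Step 2: x=[4.9766 8.5235] v=[-2.3438 1.3438]
Step 3: x=[4.2998 8.9503] v=[-2.7071 1.7071]
Step 4: x=[3.6012 9.3989] v=[-2.7945 1.7945]
Step 5: x=[2.9524 9.7977] v=[-2.5951 1.5951]
Max displacement = 2.0476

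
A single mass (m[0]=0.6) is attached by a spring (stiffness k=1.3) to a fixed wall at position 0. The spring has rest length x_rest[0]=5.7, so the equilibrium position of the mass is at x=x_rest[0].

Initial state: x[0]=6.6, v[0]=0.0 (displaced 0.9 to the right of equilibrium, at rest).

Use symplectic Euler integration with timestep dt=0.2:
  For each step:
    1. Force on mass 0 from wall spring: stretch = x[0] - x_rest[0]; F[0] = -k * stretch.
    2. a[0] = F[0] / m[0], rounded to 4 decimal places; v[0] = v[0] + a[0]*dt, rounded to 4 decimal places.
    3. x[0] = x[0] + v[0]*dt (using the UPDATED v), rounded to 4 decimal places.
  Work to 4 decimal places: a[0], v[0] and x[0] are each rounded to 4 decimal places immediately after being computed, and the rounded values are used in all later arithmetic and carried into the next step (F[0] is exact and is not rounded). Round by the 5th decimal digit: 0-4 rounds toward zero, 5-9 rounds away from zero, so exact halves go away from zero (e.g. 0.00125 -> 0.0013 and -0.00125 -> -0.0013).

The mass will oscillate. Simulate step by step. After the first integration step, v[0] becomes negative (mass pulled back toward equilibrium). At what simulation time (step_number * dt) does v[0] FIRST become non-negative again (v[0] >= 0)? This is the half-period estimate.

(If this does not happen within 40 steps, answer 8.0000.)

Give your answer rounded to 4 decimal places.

Answer: 2.2000

Derivation:
Step 0: x=[6.6000] v=[0.0000]
Step 1: x=[6.5220] v=[-0.3900]
Step 2: x=[6.3728] v=[-0.7462]
Step 3: x=[6.1653] v=[-1.0377]
Step 4: x=[5.9174] v=[-1.2393]
Step 5: x=[5.6507] v=[-1.3335]
Step 6: x=[5.3883] v=[-1.3121]
Step 7: x=[5.1529] v=[-1.1770]
Step 8: x=[4.9649] v=[-0.9399]
Step 9: x=[4.8406] v=[-0.6214]
Step 10: x=[4.7908] v=[-0.2490]
Step 11: x=[4.8198] v=[0.1450]
First v>=0 after going negative at step 11, time=2.2000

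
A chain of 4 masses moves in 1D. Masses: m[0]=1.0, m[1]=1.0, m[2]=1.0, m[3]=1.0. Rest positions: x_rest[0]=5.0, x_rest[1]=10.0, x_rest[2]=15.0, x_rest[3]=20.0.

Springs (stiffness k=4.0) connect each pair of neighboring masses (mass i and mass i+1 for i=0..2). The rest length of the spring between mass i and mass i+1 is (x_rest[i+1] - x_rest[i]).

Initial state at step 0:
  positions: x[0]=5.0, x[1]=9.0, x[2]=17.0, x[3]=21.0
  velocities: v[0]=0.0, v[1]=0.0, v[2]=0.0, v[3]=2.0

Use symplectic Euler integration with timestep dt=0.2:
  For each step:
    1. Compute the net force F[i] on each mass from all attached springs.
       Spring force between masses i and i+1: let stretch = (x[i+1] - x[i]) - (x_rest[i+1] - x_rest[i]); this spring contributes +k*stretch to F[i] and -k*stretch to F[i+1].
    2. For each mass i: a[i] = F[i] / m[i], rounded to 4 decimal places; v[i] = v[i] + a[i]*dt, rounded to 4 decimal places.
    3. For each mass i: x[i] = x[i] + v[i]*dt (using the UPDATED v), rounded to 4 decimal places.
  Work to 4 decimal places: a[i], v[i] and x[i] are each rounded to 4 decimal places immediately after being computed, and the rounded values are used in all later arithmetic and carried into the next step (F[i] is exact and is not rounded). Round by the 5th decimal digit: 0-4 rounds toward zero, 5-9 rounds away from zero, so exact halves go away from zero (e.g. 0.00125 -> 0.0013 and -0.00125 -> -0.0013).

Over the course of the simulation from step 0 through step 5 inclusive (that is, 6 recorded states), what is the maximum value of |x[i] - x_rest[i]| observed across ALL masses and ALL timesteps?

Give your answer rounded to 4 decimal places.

Answer: 2.3582

Derivation:
Step 0: x=[5.0000 9.0000 17.0000 21.0000] v=[0.0000 0.0000 0.0000 2.0000]
Step 1: x=[4.8400 9.6400 16.3600 21.5600] v=[-0.8000 3.2000 -3.2000 2.8000]
Step 2: x=[4.6480 10.5872 15.4768 22.0880] v=[-0.9600 4.7360 -4.4160 2.6400]
Step 3: x=[4.6063 11.3665 14.8691 22.3582] v=[-0.2086 3.8963 -3.0387 1.3510]
Step 4: x=[4.8462 11.6245 14.8992 22.2301] v=[1.1996 1.2902 0.1505 -0.6403]
Step 5: x=[5.3706 11.3220 15.5783 21.7291] v=[2.6222 -1.5127 3.3955 -2.5050]
Max displacement = 2.3582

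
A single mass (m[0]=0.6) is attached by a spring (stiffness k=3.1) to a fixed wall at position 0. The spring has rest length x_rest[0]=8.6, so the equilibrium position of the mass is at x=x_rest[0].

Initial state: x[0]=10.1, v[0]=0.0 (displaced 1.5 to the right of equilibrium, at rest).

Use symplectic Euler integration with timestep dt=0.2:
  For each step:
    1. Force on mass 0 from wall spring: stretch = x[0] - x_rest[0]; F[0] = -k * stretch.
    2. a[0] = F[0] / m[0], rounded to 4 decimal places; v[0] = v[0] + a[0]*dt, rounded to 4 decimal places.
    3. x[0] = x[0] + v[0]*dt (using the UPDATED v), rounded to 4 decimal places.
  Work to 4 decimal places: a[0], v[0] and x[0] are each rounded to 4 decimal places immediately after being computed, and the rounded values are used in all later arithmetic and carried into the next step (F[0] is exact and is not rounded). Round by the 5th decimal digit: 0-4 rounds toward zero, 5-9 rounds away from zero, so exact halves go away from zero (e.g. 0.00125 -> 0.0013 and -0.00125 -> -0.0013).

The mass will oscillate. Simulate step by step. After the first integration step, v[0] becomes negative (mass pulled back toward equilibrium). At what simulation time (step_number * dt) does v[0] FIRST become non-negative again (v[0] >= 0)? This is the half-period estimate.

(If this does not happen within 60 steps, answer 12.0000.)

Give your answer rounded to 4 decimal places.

Step 0: x=[10.1000] v=[0.0000]
Step 1: x=[9.7900] v=[-1.5500]
Step 2: x=[9.2341] v=[-2.7797]
Step 3: x=[8.5471] v=[-3.4349]
Step 4: x=[7.8711] v=[-3.3802]
Step 5: x=[7.3457] v=[-2.6270]
Step 6: x=[7.0795] v=[-1.3309]
Step 7: x=[7.1276] v=[0.2403]
First v>=0 after going negative at step 7, time=1.4000

Answer: 1.4000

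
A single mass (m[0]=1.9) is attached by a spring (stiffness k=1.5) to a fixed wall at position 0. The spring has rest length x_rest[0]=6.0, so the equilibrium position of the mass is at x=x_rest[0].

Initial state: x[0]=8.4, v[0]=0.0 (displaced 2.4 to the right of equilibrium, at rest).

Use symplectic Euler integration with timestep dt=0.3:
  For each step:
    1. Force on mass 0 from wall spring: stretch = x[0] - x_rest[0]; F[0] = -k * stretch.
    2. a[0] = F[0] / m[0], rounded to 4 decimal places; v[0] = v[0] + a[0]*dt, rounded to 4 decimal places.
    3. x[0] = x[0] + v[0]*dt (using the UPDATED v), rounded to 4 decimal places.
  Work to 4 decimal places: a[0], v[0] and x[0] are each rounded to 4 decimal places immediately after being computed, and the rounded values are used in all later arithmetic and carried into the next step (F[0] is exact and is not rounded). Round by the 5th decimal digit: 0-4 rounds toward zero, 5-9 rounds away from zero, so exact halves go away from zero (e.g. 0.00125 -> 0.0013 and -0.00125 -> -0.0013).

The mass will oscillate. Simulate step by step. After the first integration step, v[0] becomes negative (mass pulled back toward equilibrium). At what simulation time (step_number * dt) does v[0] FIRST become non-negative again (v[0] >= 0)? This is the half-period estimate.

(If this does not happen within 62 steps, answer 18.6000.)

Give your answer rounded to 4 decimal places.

Step 0: x=[8.4000] v=[0.0000]
Step 1: x=[8.2295] v=[-0.5684]
Step 2: x=[7.9006] v=[-1.0964]
Step 3: x=[7.4366] v=[-1.5466]
Step 4: x=[6.8705] v=[-1.8869]
Step 5: x=[6.2426] v=[-2.0931]
Step 6: x=[5.5974] v=[-2.1506]
Step 7: x=[4.9808] v=[-2.0553]
Step 8: x=[4.4366] v=[-1.8139]
Step 9: x=[4.0035] v=[-1.4436]
Step 10: x=[3.7123] v=[-0.9707]
Step 11: x=[3.5836] v=[-0.4289]
Step 12: x=[3.6266] v=[0.1434]
First v>=0 after going negative at step 12, time=3.6000

Answer: 3.6000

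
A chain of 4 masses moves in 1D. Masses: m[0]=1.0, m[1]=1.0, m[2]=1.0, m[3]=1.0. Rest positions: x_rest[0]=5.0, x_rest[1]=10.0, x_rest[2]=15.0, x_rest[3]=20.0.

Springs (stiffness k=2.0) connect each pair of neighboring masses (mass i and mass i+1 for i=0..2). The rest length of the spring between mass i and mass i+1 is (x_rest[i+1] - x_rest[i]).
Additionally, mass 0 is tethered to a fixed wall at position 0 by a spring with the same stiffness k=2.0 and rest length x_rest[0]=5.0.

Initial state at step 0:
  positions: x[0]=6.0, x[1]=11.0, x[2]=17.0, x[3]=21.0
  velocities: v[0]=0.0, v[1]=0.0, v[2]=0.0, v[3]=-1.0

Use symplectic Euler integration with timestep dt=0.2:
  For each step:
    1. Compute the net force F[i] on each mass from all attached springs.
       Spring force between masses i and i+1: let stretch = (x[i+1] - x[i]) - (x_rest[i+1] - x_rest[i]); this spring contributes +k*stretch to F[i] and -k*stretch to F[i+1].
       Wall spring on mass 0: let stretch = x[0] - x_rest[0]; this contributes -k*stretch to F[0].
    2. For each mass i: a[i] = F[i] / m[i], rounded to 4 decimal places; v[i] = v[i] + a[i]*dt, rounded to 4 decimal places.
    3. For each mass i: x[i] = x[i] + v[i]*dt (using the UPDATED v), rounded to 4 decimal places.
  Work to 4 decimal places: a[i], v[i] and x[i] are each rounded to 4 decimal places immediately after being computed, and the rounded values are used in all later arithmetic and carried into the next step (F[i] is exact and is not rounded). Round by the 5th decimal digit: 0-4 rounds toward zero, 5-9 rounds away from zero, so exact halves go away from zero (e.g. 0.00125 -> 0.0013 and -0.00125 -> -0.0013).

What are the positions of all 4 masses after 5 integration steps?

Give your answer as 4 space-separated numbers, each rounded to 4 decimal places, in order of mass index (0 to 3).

Step 0: x=[6.0000 11.0000 17.0000 21.0000] v=[0.0000 0.0000 0.0000 -1.0000]
Step 1: x=[5.9200 11.0800 16.8400 20.8800] v=[-0.4000 0.4000 -0.8000 -0.6000]
Step 2: x=[5.7792 11.2080 16.5424 20.8368] v=[-0.7040 0.6400 -1.4880 -0.2160]
Step 3: x=[5.6104 11.3284 16.1616 20.8500] v=[-0.8442 0.6022 -1.9040 0.0662]
Step 4: x=[5.4502 11.3781 15.7692 20.8882] v=[-0.8012 0.2483 -1.9619 0.1908]
Step 5: x=[5.3282 11.3048 15.4351 20.9168] v=[-0.6101 -0.3664 -1.6707 0.1432]

Answer: 5.3282 11.3048 15.4351 20.9168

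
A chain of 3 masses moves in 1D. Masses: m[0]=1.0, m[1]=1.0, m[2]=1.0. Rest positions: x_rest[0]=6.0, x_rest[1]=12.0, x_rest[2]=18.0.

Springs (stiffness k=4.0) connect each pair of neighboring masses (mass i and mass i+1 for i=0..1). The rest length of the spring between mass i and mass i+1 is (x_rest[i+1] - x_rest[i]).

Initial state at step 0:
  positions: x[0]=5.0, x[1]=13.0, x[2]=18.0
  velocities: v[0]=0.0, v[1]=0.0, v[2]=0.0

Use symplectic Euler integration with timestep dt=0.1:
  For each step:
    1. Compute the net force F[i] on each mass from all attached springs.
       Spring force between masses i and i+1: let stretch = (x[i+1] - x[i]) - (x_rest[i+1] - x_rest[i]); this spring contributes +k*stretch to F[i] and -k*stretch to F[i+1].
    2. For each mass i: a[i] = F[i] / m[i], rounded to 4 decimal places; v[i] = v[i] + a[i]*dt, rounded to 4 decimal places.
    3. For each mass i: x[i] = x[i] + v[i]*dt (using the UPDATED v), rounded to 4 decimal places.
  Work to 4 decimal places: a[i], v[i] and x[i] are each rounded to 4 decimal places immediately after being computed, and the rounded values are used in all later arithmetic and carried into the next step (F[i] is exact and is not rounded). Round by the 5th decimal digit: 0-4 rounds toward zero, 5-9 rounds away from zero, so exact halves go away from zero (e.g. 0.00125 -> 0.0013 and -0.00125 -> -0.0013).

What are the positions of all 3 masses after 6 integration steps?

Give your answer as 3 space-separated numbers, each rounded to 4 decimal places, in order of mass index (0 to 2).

Step 0: x=[5.0000 13.0000 18.0000] v=[0.0000 0.0000 0.0000]
Step 1: x=[5.0800 12.8800 18.0400] v=[0.8000 -1.2000 0.4000]
Step 2: x=[5.2320 12.6544 18.1136] v=[1.5200 -2.2560 0.7360]
Step 3: x=[5.4409 12.3503 18.2088] v=[2.0890 -3.0413 0.9523]
Step 4: x=[5.6862 12.0041 18.3097] v=[2.4528 -3.4617 1.0089]
Step 5: x=[5.9442 11.6574 18.3984] v=[2.5800 -3.4666 0.8867]
Step 6: x=[6.1907 11.3519 18.4574] v=[2.4653 -3.0555 0.5903]

Answer: 6.1907 11.3519 18.4574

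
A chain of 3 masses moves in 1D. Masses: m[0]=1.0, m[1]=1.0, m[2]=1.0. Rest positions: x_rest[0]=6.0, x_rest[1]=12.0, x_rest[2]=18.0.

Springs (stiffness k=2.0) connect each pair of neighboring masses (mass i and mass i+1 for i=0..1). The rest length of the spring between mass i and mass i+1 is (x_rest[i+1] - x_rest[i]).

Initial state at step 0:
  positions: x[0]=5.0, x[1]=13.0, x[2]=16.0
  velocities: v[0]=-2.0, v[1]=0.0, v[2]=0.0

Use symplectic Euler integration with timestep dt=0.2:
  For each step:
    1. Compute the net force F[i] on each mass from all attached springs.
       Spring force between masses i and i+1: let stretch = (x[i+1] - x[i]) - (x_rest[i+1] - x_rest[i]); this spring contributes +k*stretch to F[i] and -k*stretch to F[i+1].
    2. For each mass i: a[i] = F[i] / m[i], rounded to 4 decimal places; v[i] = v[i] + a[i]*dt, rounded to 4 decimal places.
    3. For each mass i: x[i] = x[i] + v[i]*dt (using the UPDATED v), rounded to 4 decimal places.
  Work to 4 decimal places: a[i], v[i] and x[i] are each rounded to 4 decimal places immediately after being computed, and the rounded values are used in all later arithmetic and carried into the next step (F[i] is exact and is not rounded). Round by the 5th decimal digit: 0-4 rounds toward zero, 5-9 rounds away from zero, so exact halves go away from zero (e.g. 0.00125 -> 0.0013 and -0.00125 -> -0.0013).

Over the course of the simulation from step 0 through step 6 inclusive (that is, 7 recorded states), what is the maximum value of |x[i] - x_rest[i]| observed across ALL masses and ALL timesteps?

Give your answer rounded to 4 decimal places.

Step 0: x=[5.0000 13.0000 16.0000] v=[-2.0000 0.0000 0.0000]
Step 1: x=[4.7600 12.6000 16.2400] v=[-1.2000 -2.0000 1.2000]
Step 2: x=[4.6672 11.8640 16.6688] v=[-0.4640 -3.6800 2.1440]
Step 3: x=[4.6701 10.9366 17.1932] v=[0.0147 -4.6368 2.6221]
Step 4: x=[4.6944 10.0084 17.6971] v=[0.1213 -4.6408 2.5195]
Step 5: x=[4.6638 9.2702 18.0659] v=[-0.1531 -3.6909 1.8440]
Step 6: x=[4.5217 8.8672 18.2110] v=[-0.7105 -2.0152 0.7257]
Max displacement = 3.1328

Answer: 3.1328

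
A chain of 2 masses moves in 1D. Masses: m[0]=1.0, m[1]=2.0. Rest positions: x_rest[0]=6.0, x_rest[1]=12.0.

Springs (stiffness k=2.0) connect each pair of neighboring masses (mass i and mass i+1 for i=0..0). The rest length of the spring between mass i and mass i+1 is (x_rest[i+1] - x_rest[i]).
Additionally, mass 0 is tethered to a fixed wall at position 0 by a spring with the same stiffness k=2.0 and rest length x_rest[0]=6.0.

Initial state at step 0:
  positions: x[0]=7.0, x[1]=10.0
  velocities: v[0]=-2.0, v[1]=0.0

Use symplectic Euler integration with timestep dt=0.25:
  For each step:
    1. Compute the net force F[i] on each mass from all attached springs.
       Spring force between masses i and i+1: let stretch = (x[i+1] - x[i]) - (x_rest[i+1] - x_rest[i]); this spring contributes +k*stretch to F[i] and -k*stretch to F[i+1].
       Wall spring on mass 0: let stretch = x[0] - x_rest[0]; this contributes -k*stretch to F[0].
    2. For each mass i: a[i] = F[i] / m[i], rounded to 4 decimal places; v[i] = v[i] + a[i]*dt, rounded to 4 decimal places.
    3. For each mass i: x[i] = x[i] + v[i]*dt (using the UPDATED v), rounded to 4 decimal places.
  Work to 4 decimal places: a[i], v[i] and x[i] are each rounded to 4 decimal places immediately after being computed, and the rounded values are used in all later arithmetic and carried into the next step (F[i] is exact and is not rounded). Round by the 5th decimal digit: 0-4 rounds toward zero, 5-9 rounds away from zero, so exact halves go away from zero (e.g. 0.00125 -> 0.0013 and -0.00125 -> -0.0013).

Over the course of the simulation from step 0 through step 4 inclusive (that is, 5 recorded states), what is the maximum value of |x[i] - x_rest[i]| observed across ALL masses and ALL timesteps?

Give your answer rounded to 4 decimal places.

Answer: 3.0097

Derivation:
Step 0: x=[7.0000 10.0000] v=[-2.0000 0.0000]
Step 1: x=[6.0000 10.1875] v=[-4.0000 0.7500]
Step 2: x=[4.7734 10.4883] v=[-4.9063 1.2031]
Step 3: x=[3.6645 10.8069] v=[-4.4356 1.2744]
Step 4: x=[2.9903 11.0541] v=[-2.6967 0.9888]
Max displacement = 3.0097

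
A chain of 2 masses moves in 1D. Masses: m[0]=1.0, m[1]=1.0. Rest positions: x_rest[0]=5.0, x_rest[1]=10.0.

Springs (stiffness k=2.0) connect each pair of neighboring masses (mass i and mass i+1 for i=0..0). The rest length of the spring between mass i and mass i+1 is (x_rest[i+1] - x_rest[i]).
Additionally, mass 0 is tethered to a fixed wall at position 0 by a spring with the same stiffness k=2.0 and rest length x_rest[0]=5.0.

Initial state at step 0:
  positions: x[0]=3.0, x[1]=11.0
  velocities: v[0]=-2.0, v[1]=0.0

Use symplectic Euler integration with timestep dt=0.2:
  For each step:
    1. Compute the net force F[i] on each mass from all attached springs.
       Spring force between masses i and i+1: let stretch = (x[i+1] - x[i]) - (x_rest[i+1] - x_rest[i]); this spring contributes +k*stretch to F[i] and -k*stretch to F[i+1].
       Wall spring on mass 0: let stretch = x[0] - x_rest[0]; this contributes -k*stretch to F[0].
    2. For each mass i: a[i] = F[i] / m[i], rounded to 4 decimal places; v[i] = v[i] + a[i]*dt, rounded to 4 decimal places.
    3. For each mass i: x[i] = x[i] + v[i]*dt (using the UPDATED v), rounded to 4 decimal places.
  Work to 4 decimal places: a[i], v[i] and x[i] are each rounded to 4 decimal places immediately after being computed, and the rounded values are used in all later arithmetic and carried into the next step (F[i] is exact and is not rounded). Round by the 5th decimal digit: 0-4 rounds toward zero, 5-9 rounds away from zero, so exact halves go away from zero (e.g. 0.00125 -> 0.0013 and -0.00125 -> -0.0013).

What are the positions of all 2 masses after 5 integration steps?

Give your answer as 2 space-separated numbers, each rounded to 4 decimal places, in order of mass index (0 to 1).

Answer: 5.5753 8.4192

Derivation:
Step 0: x=[3.0000 11.0000] v=[-2.0000 0.0000]
Step 1: x=[3.0000 10.7600] v=[0.0000 -1.2000]
Step 2: x=[3.3808 10.2992] v=[1.9040 -2.3040]
Step 3: x=[4.0446 9.6849] v=[3.3190 -3.0714]
Step 4: x=[4.8361 9.0194] v=[3.9573 -3.3275]
Step 5: x=[5.5753 8.4192] v=[3.6962 -3.0008]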